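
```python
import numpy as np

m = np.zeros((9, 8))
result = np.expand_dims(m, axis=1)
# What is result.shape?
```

(9, 1, 8)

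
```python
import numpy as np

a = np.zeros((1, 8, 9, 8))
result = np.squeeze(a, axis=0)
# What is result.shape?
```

(8, 9, 8)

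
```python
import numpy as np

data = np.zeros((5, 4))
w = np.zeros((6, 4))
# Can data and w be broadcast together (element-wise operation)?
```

No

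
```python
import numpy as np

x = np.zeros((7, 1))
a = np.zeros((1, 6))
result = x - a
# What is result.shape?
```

(7, 6)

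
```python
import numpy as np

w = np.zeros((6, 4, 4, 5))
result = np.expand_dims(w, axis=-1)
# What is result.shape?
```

(6, 4, 4, 5, 1)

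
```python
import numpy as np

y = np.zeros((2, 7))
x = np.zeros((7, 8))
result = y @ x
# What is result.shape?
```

(2, 8)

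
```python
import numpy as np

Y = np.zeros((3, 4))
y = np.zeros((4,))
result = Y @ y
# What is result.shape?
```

(3,)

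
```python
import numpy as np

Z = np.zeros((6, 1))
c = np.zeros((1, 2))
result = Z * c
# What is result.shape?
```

(6, 2)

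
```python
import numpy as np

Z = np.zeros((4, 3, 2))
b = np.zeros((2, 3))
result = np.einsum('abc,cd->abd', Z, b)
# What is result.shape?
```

(4, 3, 3)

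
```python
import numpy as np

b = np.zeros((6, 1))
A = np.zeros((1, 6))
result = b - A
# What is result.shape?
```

(6, 6)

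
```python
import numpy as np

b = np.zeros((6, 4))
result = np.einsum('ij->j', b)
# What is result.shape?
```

(4,)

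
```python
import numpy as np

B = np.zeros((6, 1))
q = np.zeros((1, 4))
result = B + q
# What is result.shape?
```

(6, 4)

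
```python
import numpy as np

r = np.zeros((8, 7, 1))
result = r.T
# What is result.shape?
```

(1, 7, 8)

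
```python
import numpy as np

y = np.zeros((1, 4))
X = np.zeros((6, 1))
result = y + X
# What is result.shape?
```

(6, 4)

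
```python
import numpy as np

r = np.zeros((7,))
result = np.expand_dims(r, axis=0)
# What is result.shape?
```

(1, 7)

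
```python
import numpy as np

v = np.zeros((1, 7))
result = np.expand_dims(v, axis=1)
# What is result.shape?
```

(1, 1, 7)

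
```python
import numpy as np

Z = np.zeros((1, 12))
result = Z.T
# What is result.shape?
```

(12, 1)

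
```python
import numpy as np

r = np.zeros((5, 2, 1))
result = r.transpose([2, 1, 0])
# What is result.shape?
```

(1, 2, 5)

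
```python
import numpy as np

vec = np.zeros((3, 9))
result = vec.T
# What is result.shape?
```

(9, 3)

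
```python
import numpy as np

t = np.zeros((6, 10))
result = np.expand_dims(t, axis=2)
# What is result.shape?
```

(6, 10, 1)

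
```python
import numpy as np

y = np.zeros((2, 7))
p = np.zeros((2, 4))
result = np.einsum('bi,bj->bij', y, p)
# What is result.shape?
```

(2, 7, 4)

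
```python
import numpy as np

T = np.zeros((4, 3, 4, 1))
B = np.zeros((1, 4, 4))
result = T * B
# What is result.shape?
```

(4, 3, 4, 4)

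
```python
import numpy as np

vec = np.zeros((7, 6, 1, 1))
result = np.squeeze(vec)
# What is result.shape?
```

(7, 6)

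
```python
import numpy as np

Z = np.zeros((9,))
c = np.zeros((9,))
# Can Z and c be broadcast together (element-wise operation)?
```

Yes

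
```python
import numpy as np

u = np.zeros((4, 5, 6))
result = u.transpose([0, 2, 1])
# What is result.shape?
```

(4, 6, 5)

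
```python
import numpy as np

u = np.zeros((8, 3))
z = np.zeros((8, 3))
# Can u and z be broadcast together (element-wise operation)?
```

Yes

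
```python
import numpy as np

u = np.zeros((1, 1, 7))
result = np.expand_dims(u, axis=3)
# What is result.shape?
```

(1, 1, 7, 1)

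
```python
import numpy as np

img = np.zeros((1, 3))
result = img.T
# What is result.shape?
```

(3, 1)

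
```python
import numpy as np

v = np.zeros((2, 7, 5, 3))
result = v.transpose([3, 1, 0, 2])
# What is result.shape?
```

(3, 7, 2, 5)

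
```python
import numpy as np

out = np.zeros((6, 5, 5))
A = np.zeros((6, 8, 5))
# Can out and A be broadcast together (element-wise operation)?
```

No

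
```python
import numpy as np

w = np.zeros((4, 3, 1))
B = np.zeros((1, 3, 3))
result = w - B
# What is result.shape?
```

(4, 3, 3)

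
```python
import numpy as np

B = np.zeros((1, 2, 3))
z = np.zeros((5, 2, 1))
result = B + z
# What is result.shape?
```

(5, 2, 3)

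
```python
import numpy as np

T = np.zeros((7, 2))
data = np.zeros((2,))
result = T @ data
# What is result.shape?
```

(7,)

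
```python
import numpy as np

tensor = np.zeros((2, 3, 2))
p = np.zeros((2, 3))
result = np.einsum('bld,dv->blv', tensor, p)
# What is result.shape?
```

(2, 3, 3)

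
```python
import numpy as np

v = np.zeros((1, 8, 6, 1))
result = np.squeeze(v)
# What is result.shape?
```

(8, 6)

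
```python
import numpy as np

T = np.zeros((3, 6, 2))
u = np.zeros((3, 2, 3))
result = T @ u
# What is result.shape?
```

(3, 6, 3)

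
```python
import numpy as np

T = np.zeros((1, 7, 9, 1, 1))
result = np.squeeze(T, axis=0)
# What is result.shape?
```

(7, 9, 1, 1)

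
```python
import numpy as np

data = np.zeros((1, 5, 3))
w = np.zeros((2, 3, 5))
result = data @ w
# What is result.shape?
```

(2, 5, 5)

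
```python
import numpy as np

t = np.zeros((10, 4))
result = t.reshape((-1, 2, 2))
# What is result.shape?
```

(10, 2, 2)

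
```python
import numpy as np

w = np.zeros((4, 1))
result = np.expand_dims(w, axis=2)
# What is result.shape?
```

(4, 1, 1)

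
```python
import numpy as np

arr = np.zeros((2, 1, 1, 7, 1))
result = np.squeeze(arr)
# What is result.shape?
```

(2, 7)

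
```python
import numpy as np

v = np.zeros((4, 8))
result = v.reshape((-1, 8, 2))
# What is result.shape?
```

(2, 8, 2)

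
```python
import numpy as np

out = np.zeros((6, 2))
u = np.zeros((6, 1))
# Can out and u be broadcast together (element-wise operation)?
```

Yes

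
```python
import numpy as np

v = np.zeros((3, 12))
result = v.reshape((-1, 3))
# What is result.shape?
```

(12, 3)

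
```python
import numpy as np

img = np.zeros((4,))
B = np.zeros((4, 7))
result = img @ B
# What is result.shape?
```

(7,)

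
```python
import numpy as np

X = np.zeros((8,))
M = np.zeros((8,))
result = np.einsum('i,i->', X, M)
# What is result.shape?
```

()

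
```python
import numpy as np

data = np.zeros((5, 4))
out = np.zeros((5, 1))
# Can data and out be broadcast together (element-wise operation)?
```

Yes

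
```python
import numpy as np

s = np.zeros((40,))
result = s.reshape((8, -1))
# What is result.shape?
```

(8, 5)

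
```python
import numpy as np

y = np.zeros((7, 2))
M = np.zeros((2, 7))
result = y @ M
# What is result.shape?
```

(7, 7)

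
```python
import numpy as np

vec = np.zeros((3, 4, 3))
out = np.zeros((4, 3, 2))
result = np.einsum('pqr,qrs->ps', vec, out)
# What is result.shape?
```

(3, 2)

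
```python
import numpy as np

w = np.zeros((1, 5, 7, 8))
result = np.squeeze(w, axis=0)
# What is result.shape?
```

(5, 7, 8)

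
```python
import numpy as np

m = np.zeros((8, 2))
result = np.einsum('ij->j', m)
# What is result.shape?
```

(2,)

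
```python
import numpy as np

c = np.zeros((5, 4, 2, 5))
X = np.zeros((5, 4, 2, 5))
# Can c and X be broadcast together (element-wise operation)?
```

Yes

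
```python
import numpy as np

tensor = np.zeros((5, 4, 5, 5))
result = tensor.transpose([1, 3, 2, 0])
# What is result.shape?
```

(4, 5, 5, 5)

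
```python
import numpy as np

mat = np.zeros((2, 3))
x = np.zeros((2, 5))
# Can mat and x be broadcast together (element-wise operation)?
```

No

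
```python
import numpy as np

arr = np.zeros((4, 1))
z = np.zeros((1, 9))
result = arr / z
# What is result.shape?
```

(4, 9)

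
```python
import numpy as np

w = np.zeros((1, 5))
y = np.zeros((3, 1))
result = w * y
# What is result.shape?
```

(3, 5)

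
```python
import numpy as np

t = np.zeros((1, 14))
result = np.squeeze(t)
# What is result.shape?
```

(14,)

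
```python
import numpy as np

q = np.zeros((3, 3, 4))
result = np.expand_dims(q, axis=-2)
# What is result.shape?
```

(3, 3, 1, 4)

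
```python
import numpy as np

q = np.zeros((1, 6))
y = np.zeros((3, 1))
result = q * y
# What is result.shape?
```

(3, 6)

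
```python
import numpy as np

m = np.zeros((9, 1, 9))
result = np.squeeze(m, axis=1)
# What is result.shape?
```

(9, 9)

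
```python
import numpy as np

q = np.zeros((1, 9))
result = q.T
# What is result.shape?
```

(9, 1)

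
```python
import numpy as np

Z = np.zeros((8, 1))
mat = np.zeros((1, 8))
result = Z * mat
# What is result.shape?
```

(8, 8)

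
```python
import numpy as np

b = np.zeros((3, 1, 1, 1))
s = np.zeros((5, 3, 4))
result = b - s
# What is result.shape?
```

(3, 5, 3, 4)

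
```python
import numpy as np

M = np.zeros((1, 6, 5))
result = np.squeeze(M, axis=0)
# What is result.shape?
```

(6, 5)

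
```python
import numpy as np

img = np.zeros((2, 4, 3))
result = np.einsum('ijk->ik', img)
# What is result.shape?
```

(2, 3)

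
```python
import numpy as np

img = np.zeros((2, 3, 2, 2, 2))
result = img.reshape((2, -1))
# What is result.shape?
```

(2, 24)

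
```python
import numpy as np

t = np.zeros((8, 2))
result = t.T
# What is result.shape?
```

(2, 8)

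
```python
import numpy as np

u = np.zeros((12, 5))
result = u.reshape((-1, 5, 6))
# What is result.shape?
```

(2, 5, 6)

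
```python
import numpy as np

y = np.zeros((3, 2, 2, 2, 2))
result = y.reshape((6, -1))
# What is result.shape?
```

(6, 8)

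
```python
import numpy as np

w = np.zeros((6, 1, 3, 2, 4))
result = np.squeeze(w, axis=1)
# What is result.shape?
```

(6, 3, 2, 4)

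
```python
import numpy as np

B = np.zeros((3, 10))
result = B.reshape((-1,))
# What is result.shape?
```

(30,)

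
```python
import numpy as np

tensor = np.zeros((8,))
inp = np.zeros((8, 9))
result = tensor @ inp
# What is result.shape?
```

(9,)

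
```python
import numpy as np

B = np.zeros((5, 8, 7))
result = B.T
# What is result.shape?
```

(7, 8, 5)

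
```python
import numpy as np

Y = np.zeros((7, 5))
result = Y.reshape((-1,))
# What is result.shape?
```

(35,)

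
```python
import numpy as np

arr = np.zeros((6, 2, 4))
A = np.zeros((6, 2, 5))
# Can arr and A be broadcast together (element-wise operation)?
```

No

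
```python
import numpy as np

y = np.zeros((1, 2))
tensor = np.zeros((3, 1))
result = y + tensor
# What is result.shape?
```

(3, 2)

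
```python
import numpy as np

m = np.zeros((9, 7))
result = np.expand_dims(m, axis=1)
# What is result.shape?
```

(9, 1, 7)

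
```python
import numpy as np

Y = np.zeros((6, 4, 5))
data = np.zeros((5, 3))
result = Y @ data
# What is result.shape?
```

(6, 4, 3)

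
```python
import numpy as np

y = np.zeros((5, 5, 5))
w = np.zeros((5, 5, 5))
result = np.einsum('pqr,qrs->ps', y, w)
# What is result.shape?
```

(5, 5)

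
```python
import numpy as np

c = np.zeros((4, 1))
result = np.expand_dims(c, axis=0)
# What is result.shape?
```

(1, 4, 1)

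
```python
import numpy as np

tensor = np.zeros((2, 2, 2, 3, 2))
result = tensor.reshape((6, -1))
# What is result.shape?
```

(6, 8)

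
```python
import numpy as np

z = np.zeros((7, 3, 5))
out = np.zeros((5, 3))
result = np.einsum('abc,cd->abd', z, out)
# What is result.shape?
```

(7, 3, 3)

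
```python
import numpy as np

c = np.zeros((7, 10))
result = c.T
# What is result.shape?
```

(10, 7)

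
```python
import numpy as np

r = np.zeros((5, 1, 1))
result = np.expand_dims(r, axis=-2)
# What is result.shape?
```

(5, 1, 1, 1)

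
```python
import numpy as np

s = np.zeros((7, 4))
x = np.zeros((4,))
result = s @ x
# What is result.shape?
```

(7,)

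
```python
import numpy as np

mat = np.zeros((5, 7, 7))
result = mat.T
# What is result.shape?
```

(7, 7, 5)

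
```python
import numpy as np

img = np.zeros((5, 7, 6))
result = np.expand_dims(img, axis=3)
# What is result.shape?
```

(5, 7, 6, 1)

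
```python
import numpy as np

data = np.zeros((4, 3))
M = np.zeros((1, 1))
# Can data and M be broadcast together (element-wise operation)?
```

Yes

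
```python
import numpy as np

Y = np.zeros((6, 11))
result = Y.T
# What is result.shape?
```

(11, 6)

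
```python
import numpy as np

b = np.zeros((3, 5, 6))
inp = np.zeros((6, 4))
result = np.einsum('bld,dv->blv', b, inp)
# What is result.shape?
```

(3, 5, 4)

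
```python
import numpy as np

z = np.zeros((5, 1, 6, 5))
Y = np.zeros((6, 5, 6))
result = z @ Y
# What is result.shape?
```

(5, 6, 6, 6)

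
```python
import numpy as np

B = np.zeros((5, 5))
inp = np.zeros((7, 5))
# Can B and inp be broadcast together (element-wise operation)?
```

No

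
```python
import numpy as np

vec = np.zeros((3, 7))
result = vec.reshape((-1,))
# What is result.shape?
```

(21,)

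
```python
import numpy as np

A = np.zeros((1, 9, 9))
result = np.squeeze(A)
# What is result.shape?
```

(9, 9)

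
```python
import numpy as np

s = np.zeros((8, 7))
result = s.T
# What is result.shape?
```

(7, 8)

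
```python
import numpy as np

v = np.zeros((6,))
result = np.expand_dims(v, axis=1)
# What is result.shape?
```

(6, 1)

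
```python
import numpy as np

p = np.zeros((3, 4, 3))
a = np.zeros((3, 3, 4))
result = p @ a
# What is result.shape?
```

(3, 4, 4)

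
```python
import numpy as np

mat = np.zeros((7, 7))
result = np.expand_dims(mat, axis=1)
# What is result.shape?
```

(7, 1, 7)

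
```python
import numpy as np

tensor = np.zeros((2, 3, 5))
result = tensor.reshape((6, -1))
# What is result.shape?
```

(6, 5)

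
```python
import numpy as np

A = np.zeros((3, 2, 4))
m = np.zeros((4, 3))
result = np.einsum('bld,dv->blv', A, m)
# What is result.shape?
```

(3, 2, 3)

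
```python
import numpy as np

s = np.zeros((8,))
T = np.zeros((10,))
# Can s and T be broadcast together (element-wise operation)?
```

No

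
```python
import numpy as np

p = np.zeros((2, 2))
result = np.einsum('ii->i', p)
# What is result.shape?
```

(2,)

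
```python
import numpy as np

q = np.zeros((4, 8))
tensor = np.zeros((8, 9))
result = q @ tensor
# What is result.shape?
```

(4, 9)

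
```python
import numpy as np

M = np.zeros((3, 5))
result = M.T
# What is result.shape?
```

(5, 3)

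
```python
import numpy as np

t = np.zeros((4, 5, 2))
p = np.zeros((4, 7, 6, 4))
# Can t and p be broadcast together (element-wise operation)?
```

No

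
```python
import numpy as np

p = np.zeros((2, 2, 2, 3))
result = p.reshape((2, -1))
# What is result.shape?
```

(2, 12)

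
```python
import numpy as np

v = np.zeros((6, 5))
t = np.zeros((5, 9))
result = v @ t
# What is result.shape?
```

(6, 9)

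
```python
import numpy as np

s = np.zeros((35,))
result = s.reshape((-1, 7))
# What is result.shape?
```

(5, 7)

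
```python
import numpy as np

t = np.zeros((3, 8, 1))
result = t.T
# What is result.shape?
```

(1, 8, 3)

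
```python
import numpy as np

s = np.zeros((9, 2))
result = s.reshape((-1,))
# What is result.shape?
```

(18,)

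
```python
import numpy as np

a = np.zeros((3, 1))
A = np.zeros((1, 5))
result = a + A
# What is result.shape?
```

(3, 5)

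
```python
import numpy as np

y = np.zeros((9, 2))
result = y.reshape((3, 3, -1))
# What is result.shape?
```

(3, 3, 2)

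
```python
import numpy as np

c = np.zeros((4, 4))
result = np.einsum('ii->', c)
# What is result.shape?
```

()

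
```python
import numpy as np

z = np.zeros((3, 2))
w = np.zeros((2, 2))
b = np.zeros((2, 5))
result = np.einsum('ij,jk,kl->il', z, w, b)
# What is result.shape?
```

(3, 5)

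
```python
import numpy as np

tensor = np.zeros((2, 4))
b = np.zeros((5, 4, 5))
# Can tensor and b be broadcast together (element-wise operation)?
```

No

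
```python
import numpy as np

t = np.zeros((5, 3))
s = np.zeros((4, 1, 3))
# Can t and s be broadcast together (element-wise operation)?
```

Yes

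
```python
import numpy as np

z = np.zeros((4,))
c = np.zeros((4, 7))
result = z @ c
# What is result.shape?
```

(7,)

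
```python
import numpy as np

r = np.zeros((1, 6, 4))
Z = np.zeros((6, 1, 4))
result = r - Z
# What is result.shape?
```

(6, 6, 4)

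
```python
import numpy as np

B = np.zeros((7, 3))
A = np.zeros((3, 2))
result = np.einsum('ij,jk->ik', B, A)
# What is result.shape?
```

(7, 2)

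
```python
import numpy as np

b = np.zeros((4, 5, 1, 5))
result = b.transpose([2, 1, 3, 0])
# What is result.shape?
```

(1, 5, 5, 4)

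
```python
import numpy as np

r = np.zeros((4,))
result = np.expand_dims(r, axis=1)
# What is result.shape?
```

(4, 1)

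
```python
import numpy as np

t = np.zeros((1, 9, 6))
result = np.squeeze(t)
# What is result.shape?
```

(9, 6)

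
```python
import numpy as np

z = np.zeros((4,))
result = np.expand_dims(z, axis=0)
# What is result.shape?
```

(1, 4)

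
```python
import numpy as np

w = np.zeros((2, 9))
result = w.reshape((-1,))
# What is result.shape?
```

(18,)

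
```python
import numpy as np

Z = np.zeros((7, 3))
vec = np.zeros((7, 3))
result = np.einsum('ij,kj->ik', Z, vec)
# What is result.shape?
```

(7, 7)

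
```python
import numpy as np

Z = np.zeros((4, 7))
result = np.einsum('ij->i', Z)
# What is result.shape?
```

(4,)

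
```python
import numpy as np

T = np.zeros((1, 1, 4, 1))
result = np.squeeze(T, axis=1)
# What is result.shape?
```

(1, 4, 1)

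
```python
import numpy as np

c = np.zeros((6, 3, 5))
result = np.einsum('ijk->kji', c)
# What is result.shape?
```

(5, 3, 6)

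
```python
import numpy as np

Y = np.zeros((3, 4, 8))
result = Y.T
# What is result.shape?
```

(8, 4, 3)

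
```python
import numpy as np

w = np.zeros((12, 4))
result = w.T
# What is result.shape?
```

(4, 12)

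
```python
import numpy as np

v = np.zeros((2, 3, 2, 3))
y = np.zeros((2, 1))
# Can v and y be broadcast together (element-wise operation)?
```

Yes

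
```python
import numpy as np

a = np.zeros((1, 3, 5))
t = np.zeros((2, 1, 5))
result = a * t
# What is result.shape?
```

(2, 3, 5)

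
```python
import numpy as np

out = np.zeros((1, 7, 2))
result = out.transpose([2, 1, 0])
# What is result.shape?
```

(2, 7, 1)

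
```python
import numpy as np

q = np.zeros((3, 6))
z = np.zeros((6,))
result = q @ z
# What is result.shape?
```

(3,)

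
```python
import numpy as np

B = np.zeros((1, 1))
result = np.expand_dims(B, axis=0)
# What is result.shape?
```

(1, 1, 1)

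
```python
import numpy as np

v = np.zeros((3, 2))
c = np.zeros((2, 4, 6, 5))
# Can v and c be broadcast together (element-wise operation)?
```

No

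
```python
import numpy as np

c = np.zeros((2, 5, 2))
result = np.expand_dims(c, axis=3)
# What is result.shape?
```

(2, 5, 2, 1)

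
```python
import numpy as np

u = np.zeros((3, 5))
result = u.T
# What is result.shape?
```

(5, 3)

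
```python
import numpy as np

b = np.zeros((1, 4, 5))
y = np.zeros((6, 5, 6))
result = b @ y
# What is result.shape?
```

(6, 4, 6)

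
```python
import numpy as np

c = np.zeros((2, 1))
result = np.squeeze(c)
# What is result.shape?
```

(2,)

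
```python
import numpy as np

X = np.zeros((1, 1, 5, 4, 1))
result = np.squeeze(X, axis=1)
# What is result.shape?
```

(1, 5, 4, 1)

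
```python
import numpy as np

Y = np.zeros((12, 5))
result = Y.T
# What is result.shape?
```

(5, 12)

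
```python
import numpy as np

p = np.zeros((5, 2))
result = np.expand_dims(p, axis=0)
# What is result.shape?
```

(1, 5, 2)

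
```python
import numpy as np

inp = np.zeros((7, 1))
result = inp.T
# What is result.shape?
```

(1, 7)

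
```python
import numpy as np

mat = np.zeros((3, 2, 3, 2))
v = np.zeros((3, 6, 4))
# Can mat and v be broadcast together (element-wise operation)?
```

No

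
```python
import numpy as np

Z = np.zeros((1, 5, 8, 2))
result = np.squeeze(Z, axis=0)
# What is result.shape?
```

(5, 8, 2)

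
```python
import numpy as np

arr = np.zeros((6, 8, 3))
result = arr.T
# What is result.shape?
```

(3, 8, 6)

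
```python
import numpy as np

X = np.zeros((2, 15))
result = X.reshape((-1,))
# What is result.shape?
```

(30,)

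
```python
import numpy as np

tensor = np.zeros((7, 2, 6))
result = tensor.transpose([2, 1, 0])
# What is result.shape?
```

(6, 2, 7)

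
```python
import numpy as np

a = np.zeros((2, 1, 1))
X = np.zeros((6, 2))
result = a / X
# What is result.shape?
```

(2, 6, 2)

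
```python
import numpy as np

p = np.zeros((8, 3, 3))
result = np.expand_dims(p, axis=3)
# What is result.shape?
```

(8, 3, 3, 1)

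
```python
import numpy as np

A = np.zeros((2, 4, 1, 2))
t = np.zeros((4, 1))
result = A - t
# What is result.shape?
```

(2, 4, 4, 2)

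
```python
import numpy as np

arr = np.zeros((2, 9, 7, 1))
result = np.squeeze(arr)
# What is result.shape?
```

(2, 9, 7)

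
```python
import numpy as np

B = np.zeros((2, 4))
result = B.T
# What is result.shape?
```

(4, 2)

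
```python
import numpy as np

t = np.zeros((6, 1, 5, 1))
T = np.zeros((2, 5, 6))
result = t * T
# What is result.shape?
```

(6, 2, 5, 6)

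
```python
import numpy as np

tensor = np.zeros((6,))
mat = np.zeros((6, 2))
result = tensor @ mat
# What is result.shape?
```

(2,)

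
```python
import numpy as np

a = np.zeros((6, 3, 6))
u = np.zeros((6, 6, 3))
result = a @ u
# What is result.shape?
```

(6, 3, 3)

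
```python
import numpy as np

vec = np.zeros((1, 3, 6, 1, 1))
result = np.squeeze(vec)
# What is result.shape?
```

(3, 6)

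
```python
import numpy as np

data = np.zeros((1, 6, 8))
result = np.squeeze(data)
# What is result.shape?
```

(6, 8)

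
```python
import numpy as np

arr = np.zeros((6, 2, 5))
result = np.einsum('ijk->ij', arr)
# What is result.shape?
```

(6, 2)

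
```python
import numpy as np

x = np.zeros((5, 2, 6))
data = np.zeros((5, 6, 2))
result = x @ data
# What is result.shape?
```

(5, 2, 2)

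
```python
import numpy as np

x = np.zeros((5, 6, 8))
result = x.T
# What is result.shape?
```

(8, 6, 5)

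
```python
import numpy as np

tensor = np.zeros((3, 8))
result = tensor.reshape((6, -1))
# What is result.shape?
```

(6, 4)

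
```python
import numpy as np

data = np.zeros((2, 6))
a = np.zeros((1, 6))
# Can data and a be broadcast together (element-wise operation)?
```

Yes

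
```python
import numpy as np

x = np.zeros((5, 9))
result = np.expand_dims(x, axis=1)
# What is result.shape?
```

(5, 1, 9)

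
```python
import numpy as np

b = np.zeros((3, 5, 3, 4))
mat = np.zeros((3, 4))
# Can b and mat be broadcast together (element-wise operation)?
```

Yes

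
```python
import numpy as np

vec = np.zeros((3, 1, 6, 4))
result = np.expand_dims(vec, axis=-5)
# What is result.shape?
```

(1, 3, 1, 6, 4)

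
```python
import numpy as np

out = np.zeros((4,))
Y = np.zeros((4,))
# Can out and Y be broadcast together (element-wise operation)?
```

Yes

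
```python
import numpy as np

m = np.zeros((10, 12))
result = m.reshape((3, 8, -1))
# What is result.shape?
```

(3, 8, 5)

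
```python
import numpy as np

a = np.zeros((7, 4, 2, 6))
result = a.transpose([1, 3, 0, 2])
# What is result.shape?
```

(4, 6, 7, 2)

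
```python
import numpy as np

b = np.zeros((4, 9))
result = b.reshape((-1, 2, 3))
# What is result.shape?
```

(6, 2, 3)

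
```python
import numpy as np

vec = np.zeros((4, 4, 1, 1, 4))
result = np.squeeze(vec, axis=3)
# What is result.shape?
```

(4, 4, 1, 4)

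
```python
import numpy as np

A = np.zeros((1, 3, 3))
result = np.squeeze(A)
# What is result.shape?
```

(3, 3)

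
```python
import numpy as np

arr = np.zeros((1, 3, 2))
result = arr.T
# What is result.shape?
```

(2, 3, 1)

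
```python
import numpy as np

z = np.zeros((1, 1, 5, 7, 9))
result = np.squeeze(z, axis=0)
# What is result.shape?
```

(1, 5, 7, 9)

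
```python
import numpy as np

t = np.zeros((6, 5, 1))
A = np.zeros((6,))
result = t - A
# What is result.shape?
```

(6, 5, 6)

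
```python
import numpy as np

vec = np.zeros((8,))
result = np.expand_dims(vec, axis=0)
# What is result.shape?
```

(1, 8)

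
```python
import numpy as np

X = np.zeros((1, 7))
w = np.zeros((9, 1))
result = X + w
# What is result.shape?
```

(9, 7)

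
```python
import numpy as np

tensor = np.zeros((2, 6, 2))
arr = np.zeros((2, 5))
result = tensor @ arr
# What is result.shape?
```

(2, 6, 5)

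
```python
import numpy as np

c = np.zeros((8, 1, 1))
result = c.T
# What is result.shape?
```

(1, 1, 8)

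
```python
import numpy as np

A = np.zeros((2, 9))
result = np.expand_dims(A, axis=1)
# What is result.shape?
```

(2, 1, 9)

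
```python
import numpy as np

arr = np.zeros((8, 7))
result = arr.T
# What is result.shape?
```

(7, 8)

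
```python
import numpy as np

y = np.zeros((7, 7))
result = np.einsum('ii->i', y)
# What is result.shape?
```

(7,)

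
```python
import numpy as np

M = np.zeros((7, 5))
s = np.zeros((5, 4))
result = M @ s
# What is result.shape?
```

(7, 4)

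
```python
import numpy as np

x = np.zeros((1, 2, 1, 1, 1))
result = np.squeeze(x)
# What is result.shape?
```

(2,)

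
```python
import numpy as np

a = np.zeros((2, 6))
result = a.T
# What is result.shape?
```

(6, 2)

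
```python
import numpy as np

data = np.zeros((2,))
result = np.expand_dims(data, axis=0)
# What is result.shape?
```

(1, 2)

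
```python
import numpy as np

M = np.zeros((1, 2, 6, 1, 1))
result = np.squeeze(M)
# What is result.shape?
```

(2, 6)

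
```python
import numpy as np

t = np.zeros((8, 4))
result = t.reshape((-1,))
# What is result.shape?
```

(32,)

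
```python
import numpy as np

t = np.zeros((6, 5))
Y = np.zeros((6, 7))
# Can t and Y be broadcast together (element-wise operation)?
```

No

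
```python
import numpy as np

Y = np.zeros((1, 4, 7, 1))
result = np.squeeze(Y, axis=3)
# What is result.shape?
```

(1, 4, 7)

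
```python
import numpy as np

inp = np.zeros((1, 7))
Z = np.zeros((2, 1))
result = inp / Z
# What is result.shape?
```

(2, 7)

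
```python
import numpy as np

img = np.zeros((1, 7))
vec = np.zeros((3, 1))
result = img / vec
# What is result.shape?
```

(3, 7)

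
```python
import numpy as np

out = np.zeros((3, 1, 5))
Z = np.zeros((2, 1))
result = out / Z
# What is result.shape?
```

(3, 2, 5)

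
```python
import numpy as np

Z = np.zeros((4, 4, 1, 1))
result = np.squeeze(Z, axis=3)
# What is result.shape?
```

(4, 4, 1)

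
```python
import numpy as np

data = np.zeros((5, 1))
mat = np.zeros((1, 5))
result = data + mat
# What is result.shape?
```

(5, 5)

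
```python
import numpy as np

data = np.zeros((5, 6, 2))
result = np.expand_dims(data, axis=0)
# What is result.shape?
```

(1, 5, 6, 2)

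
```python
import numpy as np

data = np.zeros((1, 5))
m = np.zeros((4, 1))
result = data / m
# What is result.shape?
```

(4, 5)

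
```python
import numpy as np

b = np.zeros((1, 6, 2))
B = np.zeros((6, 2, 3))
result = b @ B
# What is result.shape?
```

(6, 6, 3)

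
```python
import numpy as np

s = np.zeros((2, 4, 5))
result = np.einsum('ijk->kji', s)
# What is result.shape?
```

(5, 4, 2)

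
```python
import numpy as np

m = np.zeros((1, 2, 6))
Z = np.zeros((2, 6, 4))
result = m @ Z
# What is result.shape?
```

(2, 2, 4)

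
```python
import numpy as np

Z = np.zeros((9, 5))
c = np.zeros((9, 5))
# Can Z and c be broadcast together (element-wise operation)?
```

Yes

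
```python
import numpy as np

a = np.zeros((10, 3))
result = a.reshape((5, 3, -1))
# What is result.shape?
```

(5, 3, 2)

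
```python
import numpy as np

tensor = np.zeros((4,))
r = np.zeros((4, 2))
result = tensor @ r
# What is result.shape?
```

(2,)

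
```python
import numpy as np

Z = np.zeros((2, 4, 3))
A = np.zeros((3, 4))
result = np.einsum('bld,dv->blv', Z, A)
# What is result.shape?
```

(2, 4, 4)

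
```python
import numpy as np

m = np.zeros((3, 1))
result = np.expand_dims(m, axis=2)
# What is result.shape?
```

(3, 1, 1)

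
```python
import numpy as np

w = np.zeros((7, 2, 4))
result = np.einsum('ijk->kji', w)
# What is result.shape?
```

(4, 2, 7)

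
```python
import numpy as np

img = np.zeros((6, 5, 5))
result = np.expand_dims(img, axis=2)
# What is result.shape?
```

(6, 5, 1, 5)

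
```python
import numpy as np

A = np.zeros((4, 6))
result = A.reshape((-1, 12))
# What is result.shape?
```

(2, 12)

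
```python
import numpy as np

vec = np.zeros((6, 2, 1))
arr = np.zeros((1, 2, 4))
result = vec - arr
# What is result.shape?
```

(6, 2, 4)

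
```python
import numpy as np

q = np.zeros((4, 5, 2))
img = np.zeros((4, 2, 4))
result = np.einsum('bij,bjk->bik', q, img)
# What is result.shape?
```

(4, 5, 4)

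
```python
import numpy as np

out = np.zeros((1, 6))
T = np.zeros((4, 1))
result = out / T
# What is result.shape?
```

(4, 6)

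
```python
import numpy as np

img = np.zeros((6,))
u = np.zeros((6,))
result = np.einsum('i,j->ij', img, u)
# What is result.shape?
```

(6, 6)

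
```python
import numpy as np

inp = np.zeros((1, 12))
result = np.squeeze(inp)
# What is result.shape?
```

(12,)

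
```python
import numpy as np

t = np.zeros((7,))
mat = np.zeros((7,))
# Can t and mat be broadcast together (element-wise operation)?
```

Yes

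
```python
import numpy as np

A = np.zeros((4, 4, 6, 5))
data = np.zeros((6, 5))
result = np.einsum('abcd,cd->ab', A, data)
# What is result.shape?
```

(4, 4)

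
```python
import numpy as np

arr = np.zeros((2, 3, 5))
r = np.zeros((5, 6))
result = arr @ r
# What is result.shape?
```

(2, 3, 6)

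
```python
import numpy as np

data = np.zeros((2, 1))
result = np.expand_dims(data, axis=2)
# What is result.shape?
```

(2, 1, 1)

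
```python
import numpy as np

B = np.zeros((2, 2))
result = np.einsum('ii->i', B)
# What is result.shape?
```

(2,)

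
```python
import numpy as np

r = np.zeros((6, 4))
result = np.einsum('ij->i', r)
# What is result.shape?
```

(6,)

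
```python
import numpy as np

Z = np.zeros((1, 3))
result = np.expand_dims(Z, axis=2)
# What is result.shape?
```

(1, 3, 1)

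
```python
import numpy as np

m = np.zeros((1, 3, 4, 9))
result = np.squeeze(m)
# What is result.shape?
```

(3, 4, 9)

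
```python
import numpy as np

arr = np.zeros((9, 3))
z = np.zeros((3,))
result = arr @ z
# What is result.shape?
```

(9,)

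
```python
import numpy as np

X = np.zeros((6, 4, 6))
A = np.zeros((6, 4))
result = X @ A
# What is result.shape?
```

(6, 4, 4)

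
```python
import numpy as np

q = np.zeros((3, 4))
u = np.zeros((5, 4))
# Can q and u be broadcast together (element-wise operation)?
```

No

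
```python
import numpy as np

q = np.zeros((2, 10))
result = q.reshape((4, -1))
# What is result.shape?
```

(4, 5)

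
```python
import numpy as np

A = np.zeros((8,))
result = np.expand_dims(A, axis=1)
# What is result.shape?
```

(8, 1)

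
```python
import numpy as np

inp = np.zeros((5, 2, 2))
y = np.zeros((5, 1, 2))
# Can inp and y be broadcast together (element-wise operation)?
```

Yes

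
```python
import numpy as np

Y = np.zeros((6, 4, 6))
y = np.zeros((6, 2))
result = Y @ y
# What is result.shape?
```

(6, 4, 2)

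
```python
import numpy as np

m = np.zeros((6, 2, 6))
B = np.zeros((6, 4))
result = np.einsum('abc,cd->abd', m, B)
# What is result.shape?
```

(6, 2, 4)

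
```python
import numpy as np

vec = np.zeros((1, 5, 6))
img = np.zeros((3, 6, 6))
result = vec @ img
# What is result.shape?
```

(3, 5, 6)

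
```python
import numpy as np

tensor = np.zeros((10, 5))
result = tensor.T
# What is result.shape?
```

(5, 10)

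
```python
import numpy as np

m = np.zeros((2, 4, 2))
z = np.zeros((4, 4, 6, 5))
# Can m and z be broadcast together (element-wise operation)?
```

No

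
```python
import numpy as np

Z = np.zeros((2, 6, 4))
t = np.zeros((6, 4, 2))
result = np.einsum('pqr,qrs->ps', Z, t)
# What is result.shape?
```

(2, 2)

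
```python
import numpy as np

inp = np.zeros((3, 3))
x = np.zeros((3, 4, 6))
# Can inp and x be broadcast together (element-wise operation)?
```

No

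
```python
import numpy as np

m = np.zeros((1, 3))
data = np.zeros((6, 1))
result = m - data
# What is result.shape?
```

(6, 3)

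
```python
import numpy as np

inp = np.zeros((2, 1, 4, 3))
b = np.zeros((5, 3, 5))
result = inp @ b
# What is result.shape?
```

(2, 5, 4, 5)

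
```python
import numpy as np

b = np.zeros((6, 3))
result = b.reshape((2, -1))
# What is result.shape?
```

(2, 9)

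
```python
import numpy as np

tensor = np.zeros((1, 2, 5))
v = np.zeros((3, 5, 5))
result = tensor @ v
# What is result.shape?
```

(3, 2, 5)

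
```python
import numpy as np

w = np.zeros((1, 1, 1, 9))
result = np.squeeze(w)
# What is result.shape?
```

(9,)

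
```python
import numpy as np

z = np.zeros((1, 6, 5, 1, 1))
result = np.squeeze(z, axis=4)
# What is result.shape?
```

(1, 6, 5, 1)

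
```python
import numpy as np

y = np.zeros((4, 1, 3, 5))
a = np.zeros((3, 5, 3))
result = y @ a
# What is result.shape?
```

(4, 3, 3, 3)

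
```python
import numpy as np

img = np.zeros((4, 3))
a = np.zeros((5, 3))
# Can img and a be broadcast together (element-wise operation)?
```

No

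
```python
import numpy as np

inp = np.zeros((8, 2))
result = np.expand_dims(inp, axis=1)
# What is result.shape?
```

(8, 1, 2)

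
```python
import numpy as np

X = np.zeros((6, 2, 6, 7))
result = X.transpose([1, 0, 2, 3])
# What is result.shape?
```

(2, 6, 6, 7)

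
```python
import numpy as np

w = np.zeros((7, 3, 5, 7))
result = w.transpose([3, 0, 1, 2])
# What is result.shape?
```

(7, 7, 3, 5)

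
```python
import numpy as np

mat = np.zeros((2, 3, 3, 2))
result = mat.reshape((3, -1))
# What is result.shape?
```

(3, 12)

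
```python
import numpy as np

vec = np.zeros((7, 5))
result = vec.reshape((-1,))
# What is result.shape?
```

(35,)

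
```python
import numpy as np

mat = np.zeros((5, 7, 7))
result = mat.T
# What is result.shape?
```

(7, 7, 5)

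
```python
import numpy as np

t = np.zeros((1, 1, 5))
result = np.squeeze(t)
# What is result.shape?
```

(5,)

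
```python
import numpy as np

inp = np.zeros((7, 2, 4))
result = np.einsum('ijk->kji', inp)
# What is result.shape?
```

(4, 2, 7)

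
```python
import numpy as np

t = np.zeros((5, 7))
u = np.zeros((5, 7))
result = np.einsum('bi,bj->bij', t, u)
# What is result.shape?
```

(5, 7, 7)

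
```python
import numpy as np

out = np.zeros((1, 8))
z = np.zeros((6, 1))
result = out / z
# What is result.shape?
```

(6, 8)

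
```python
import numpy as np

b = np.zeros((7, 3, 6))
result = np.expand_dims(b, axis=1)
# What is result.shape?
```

(7, 1, 3, 6)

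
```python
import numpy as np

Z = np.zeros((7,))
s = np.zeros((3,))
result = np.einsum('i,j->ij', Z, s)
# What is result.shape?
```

(7, 3)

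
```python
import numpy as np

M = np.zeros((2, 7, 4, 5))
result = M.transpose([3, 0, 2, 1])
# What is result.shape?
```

(5, 2, 4, 7)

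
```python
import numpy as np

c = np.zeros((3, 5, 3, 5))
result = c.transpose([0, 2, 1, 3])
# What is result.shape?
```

(3, 3, 5, 5)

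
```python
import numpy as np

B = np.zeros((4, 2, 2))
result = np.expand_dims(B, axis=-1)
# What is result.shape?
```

(4, 2, 2, 1)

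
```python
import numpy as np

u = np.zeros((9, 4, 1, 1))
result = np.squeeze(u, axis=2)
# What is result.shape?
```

(9, 4, 1)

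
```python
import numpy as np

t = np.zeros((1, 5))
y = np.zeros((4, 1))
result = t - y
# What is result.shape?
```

(4, 5)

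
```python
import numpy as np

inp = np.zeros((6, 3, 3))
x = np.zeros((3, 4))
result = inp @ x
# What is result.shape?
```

(6, 3, 4)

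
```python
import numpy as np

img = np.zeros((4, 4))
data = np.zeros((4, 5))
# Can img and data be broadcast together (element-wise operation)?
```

No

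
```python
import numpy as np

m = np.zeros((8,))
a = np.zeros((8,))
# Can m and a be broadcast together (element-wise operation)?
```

Yes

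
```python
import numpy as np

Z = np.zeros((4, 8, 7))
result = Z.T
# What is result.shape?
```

(7, 8, 4)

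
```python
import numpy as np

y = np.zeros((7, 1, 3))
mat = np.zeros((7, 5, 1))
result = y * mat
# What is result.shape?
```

(7, 5, 3)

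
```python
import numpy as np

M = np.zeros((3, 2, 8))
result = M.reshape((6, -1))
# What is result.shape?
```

(6, 8)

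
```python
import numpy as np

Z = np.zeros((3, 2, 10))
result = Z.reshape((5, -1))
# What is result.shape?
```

(5, 12)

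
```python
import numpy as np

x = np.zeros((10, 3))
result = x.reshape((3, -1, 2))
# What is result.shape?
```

(3, 5, 2)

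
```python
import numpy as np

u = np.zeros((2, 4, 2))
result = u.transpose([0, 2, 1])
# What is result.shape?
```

(2, 2, 4)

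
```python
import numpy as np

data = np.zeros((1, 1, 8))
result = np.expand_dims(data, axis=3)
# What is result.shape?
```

(1, 1, 8, 1)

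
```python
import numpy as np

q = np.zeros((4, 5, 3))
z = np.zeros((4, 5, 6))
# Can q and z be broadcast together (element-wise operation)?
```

No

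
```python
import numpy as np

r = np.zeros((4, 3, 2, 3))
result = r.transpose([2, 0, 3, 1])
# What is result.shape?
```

(2, 4, 3, 3)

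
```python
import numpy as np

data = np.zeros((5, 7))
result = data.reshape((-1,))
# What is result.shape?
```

(35,)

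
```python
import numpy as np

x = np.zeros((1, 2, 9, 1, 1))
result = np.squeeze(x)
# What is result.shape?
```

(2, 9)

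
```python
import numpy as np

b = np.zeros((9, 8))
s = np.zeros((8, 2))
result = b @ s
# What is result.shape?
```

(9, 2)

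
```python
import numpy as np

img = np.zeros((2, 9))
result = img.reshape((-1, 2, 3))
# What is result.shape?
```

(3, 2, 3)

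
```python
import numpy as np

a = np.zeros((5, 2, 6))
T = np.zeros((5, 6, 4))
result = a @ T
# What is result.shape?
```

(5, 2, 4)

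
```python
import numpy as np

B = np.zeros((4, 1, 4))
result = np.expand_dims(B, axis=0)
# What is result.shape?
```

(1, 4, 1, 4)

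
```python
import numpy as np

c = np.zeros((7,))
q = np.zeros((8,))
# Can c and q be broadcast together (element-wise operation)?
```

No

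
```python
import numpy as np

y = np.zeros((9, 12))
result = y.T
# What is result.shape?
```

(12, 9)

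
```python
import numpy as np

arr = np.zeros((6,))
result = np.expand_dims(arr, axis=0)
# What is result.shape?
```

(1, 6)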